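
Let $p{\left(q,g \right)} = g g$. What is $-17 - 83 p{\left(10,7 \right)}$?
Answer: $-4084$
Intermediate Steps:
$p{\left(q,g \right)} = g^{2}$
$-17 - 83 p{\left(10,7 \right)} = -17 - 83 \cdot 7^{2} = -17 - 4067 = -4084$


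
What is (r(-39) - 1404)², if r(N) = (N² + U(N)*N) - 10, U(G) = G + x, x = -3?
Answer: 3045025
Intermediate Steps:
U(G) = -3 + G (U(G) = G - 3 = -3 + G)
r(N) = -10 + N² + N*(-3 + N) (r(N) = (N² + (-3 + N)*N) - 10 = (N² + N*(-3 + N)) - 10 = -10 + N² + N*(-3 + N))
(r(-39) - 1404)² = ((-10 + (-39)² - 39*(-3 - 39)) - 1404)² = ((-10 + 1521 - 39*(-42)) - 1404)² = ((-10 + 1521 + 1638) - 1404)² = (3149 - 1404)² = 1745² = 3045025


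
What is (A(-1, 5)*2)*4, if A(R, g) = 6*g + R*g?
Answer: 200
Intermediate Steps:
(A(-1, 5)*2)*4 = ((5*(6 - 1))*2)*4 = ((5*5)*2)*4 = (25*2)*4 = 50*4 = 200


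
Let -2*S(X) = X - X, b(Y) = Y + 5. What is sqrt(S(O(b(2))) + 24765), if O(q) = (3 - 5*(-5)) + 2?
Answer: sqrt(24765) ≈ 157.37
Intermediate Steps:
b(Y) = 5 + Y
O(q) = 30 (O(q) = (3 + 25) + 2 = 28 + 2 = 30)
S(X) = 0 (S(X) = -(X - X)/2 = -1/2*0 = 0)
sqrt(S(O(b(2))) + 24765) = sqrt(0 + 24765) = sqrt(24765)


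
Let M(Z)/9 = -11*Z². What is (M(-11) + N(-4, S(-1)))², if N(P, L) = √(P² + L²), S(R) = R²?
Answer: (-11979 + √17)² ≈ 1.4340e+8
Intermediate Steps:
M(Z) = -99*Z² (M(Z) = 9*(-11*Z²) = -99*Z²)
N(P, L) = √(L² + P²)
(M(-11) + N(-4, S(-1)))² = (-99*(-11)² + √(((-1)²)² + (-4)²))² = (-99*121 + √(1² + 16))² = (-11979 + √(1 + 16))² = (-11979 + √17)²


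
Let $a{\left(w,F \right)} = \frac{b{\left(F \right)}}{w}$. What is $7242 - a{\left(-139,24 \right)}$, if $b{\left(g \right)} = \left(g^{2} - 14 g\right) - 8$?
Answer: $\frac{1006870}{139} \approx 7243.7$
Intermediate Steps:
$b{\left(g \right)} = -8 + g^{2} - 14 g$
$a{\left(w,F \right)} = \frac{-8 + F^{2} - 14 F}{w}$
$7242 - a{\left(-139,24 \right)} = 7242 - \frac{-8 + 24^{2} - 336}{-139} = 7242 - - \frac{-8 + 576 - 336}{139} = 7242 - \left(- \frac{1}{139}\right) 232 = 7242 - - \frac{232}{139} = 7242 + \frac{232}{139} = \frac{1006870}{139}$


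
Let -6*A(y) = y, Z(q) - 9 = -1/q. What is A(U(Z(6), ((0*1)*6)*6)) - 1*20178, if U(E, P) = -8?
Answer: -60530/3 ≈ -20177.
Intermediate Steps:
Z(q) = 9 - 1/q
A(y) = -y/6
A(U(Z(6), ((0*1)*6)*6)) - 1*20178 = -⅙*(-8) - 1*20178 = 4/3 - 20178 = -60530/3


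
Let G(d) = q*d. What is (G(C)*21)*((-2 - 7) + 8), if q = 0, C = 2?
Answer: 0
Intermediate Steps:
G(d) = 0 (G(d) = 0*d = 0)
(G(C)*21)*((-2 - 7) + 8) = (0*21)*((-2 - 7) + 8) = 0*(-9 + 8) = 0*(-1) = 0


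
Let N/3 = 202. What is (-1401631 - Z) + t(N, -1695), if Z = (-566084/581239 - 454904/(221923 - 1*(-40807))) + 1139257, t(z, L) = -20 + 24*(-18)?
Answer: -194042439947357212/76354461235 ≈ -2.5413e+6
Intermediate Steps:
N = 606 (N = 3*202 = 606)
t(z, L) = -452 (t(z, L) = -20 - 432 = -452)
Z = 86987147875604707/76354461235 (Z = (-566084*1/581239 - 454904/(221923 + 40807)) + 1139257 = (-566084/581239 - 454904/262730) + 1139257 = (-566084/581239 - 454904*1/262730) + 1139257 = (-566084/581239 - 227452/131365) + 1139257 = -206567597688/76354461235 + 1139257 = 86987147875604707/76354461235 ≈ 1.1393e+6)
(-1401631 - Z) + t(N, -1695) = (-1401631 - 1*86987147875604707/76354461235) - 452 = (-1401631 - 86987147875604707/76354461235) - 452 = -194007927730878992/76354461235 - 452 = -194042439947357212/76354461235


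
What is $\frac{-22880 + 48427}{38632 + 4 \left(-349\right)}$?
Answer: $\frac{25547}{37236} \approx 0.68608$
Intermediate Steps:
$\frac{-22880 + 48427}{38632 + 4 \left(-349\right)} = \frac{25547}{38632 - 1396} = \frac{25547}{37236}$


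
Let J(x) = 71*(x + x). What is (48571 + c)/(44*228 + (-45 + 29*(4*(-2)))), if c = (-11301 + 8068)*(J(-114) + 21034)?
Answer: -15618547/9755 ≈ -1601.1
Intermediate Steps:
J(x) = 142*x (J(x) = 71*(2*x) = 142*x)
c = -15667118 (c = (-11301 + 8068)*(142*(-114) + 21034) = -3233*(-16188 + 21034) = -3233*4846 = -15667118)
(48571 + c)/(44*228 + (-45 + 29*(4*(-2)))) = (48571 - 15667118)/(44*228 + (-45 + 29*(4*(-2)))) = -15618547/(10032 + (-45 + 29*(-8))) = -15618547/(10032 + (-45 - 232)) = -15618547/(10032 - 277) = -15618547/9755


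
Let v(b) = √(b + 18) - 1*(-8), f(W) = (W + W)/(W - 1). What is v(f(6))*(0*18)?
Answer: 0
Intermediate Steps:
f(W) = 2*W/(-1 + W) (f(W) = (2*W)/(-1 + W) = 2*W/(-1 + W))
v(b) = 8 + √(18 + b) (v(b) = √(18 + b) + 8 = 8 + √(18 + b))
v(f(6))*(0*18) = (8 + √(18 + 2*6/(-1 + 6)))*(0*18) = (8 + √(18 + 2*6/5))*0 = (8 + √(18 + 2*6*(⅕)))*0 = (8 + √(18 + 12/5))*0 = (8 + √(102/5))*0 = (8 + √510/5)*0 = 0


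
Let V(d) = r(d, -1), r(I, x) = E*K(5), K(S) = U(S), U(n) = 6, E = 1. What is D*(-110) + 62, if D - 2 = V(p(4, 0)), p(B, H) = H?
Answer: -818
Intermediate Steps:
K(S) = 6
r(I, x) = 6 (r(I, x) = 1*6 = 6)
V(d) = 6
D = 8 (D = 2 + 6 = 8)
D*(-110) + 62 = 8*(-110) + 62 = -880 + 62 = -818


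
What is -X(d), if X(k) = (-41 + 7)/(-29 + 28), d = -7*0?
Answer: -34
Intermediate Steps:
d = 0
X(k) = 34 (X(k) = -34/(-1) = -34*(-1) = 34)
-X(d) = -1*34 = -34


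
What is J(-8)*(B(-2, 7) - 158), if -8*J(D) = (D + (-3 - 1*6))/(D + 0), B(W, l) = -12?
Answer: 1445/32 ≈ 45.156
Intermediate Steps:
J(D) = -(-9 + D)/(8*D) (J(D) = -(D + (-3 - 1*6))/(8*(D + 0)) = -(D + (-3 - 6))/(8*D) = -(D - 9)/(8*D) = -(-9 + D)/(8*D))
J(-8)*(B(-2, 7) - 158) = ((1/8)*(9 - 1*(-8))/(-8))*(-12 - 158) = ((1/8)*(-1/8)*(9 + 8))*(-170) = ((1/8)*(-1/8)*17)*(-170) = -17/64*(-170) = 1445/32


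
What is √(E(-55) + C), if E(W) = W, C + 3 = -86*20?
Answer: I*√1778 ≈ 42.166*I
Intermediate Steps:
C = -1723 (C = -3 - 86*20 = -3 - 1720 = -1723)
√(E(-55) + C) = √(-55 - 1723) = √(-1778) = I*√1778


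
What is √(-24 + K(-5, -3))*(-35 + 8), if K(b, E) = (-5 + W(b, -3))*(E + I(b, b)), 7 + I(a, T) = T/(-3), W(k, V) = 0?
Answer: -9*√159 ≈ -113.49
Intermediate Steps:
I(a, T) = -7 - T/3 (I(a, T) = -7 + T/(-3) = -7 + T*(-⅓) = -7 - T/3)
K(b, E) = 35 - 5*E + 5*b/3 (K(b, E) = (-5 + 0)*(E + (-7 - b/3)) = -5*(-7 + E - b/3) = 35 - 5*E + 5*b/3)
√(-24 + K(-5, -3))*(-35 + 8) = √(-24 + (35 - 5*(-3) + (5/3)*(-5)))*(-35 + 8) = √(-24 + (35 + 15 - 25/3))*(-27) = √(-24 + 125/3)*(-27) = √(53/3)*(-27) = (√159/3)*(-27) = -9*√159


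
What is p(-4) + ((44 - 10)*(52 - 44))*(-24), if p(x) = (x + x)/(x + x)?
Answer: -6527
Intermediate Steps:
p(x) = 1 (p(x) = (2*x)/((2*x)) = (2*x)*(1/(2*x)) = 1)
p(-4) + ((44 - 10)*(52 - 44))*(-24) = 1 + ((44 - 10)*(52 - 44))*(-24) = 1 + (34*8)*(-24) = 1 + 272*(-24) = 1 - 6528 = -6527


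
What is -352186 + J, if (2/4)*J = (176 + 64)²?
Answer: -236986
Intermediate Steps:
J = 115200 (J = 2*(176 + 64)² = 2*240² = 2*57600 = 115200)
-352186 + J = -352186 + 115200 = -236986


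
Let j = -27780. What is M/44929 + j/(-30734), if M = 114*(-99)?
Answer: 450631848/690423943 ≈ 0.65269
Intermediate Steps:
M = -11286
M/44929 + j/(-30734) = -11286/44929 - 27780/(-30734) = -11286*1/44929 - 27780*(-1/30734) = -11286/44929 + 13890/15367 = 450631848/690423943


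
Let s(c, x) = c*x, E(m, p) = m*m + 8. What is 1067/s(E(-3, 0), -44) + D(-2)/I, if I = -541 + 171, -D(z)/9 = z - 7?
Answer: -20699/12580 ≈ -1.6454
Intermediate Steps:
E(m, p) = 8 + m² (E(m, p) = m² + 8 = 8 + m²)
D(z) = 63 - 9*z (D(z) = -9*(z - 7) = -9*(-7 + z) = 63 - 9*z)
I = -370
1067/s(E(-3, 0), -44) + D(-2)/I = 1067/(((8 + (-3)²)*(-44))) + (63 - 9*(-2))/(-370) = 1067/(((8 + 9)*(-44))) + (63 + 18)*(-1/370) = 1067/((17*(-44))) + 81*(-1/370) = 1067/(-748) - 81/370 = 1067*(-1/748) - 81/370 = -97/68 - 81/370 = -20699/12580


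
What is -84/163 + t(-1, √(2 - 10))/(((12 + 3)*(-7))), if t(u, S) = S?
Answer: -84/163 - 2*I*√2/105 ≈ -0.51534 - 0.026937*I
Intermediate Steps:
-84/163 + t(-1, √(2 - 10))/(((12 + 3)*(-7))) = -84/163 + √(2 - 10)/(((12 + 3)*(-7))) = -84*1/163 + √(-8)/((15*(-7))) = -84/163 + (2*I*√2)/(-105) = -84/163 + (2*I*√2)*(-1/105) = -84/163 - 2*I*√2/105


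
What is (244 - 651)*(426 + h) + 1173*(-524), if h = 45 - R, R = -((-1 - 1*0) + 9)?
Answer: -809605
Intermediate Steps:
R = -8 (R = -((-1 + 0) + 9) = -(-1 + 9) = -1*8 = -8)
h = 53 (h = 45 - 1*(-8) = 45 + 8 = 53)
(244 - 651)*(426 + h) + 1173*(-524) = (244 - 651)*(426 + 53) + 1173*(-524) = -407*479 - 614652 = -194953 - 614652 = -809605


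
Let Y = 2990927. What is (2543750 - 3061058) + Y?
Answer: 2473619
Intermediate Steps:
(2543750 - 3061058) + Y = (2543750 - 3061058) + 2990927 = -517308 + 2990927 = 2473619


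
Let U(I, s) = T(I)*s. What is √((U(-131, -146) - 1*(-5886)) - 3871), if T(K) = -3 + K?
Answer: √21579 ≈ 146.90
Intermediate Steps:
U(I, s) = s*(-3 + I) (U(I, s) = (-3 + I)*s = s*(-3 + I))
√((U(-131, -146) - 1*(-5886)) - 3871) = √((-146*(-3 - 131) - 1*(-5886)) - 3871) = √((-146*(-134) + 5886) - 3871) = √((19564 + 5886) - 3871) = √(25450 - 3871) = √21579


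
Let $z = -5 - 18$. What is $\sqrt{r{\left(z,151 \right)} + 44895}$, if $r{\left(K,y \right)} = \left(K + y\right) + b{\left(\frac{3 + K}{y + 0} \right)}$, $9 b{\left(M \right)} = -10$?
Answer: $\frac{\sqrt{405197}}{3} \approx 212.18$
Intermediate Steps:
$b{\left(M \right)} = - \frac{10}{9}$ ($b{\left(M \right)} = \frac{1}{9} \left(-10\right) = - \frac{10}{9}$)
$z = -23$ ($z = -5 - 18 = -23$)
$r{\left(K,y \right)} = - \frac{10}{9} + K + y$ ($r{\left(K,y \right)} = \left(K + y\right) - \frac{10}{9} = - \frac{10}{9} + K + y$)
$\sqrt{r{\left(z,151 \right)} + 44895} = \sqrt{\left(- \frac{10}{9} - 23 + 151\right) + 44895} = \sqrt{\frac{1142}{9} + 44895} = \sqrt{\frac{405197}{9}} = \frac{\sqrt{405197}}{3}$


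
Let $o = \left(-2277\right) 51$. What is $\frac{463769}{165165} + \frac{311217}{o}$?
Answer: $\frac{24787342}{193738545} \approx 0.12794$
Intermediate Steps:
$o = -116127$
$\frac{463769}{165165} + \frac{311217}{o} = \frac{463769}{165165} + \frac{311217}{-116127} = 463769 \cdot \frac{1}{165165} + 311217 \left(- \frac{1}{116127}\right) = \frac{463769}{165165} - \frac{103739}{38709} = \frac{24787342}{193738545}$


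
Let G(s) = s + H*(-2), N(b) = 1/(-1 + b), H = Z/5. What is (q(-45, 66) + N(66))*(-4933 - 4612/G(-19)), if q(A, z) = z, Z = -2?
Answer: -261041759/845 ≈ -3.0893e+5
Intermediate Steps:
H = -2/5 ≈ -0.40000
G(s) = 4/5 + s (G(s) = s - 2/5*(-2) = s + 4/5 = 4/5 + s)
(q(-45, 66) + N(66))*(-4933 - 4612/G(-19)) = (66 + 1/(-1 + 66))*(-4933 - 4612/(4/5 - 19)) = (66 + 1/65)*(-4933 - 4612/(-91/5)) = (66 + 1/65)*(-4933 - 4612*(-5/91)) = 4291*(-4933 + 23060/91)/65 = (4291/65)*(-425843/91) = -261041759/845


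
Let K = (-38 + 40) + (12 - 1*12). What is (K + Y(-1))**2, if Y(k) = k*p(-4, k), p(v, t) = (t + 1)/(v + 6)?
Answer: 4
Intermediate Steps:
p(v, t) = (1 + t)/(6 + v)
K = 2 (K = 2 + (12 - 12) = 2 + 0 = 2)
Y(k) = k*(1/2 + k/2) (Y(k) = k*((1 + k)/(6 - 4)) = k*((1 + k)/2) = k*(1/2 + k/2))
(K + Y(-1))**2 = (2 + (1/2)*(-1)*(1 - 1))**2 = (2 + (1/2)*(-1)*0)**2 = (2 + 0)**2 = 2**2 = 4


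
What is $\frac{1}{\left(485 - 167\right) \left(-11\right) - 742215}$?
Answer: $- \frac{1}{745713} \approx -1.341 \cdot 10^{-6}$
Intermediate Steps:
$\frac{1}{\left(485 - 167\right) \left(-11\right) - 742215} = \frac{1}{318 \left(-11\right) - 742215} = \frac{1}{-3498 - 742215} = \frac{1}{-745713} = - \frac{1}{745713}$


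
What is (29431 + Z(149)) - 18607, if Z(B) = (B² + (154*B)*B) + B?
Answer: 3452128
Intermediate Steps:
Z(B) = B + 155*B² (Z(B) = (B² + 154*B²) + B = 155*B² + B = B + 155*B²)
(29431 + Z(149)) - 18607 = (29431 + 149*(1 + 155*149)) - 18607 = (29431 + 149*(1 + 23095)) - 18607 = (29431 + 149*23096) - 18607 = (29431 + 3441304) - 18607 = 3470735 - 18607 = 3452128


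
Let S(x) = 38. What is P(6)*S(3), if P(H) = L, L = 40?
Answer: 1520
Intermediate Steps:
P(H) = 40
P(6)*S(3) = 40*38 = 1520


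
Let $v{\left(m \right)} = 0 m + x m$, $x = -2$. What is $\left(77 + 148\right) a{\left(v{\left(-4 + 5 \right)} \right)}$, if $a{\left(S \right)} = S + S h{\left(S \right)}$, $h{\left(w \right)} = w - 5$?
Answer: $2700$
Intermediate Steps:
$h{\left(w \right)} = -5 + w$ ($h{\left(w \right)} = w - 5 = -5 + w$)
$v{\left(m \right)} = - 2 m$ ($v{\left(m \right)} = 0 m - 2 m = 0 - 2 m = - 2 m$)
$a{\left(S \right)} = S + S \left(-5 + S\right)$
$\left(77 + 148\right) a{\left(v{\left(-4 + 5 \right)} \right)} = \left(77 + 148\right) - 2 \left(-4 + 5\right) \left(-4 - 2 \left(-4 + 5\right)\right) = 225 \left(-2\right) 1 \left(-4 - 2\right) = 225 \left(- 2 \left(-4 - 2\right)\right) = 225 \left(\left(-2\right) \left(-6\right)\right) = 225 \cdot 12 = 2700$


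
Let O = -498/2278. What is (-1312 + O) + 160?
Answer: -1312377/1139 ≈ -1152.2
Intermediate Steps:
O = -249/1139 (O = -498*1/2278 = -249/1139 ≈ -0.21861)
(-1312 + O) + 160 = (-1312 - 249/1139) + 160 = -1494617/1139 + 160 = -1312377/1139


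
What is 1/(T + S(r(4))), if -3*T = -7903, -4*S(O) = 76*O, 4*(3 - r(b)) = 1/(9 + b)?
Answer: 156/402121 ≈ 0.00038794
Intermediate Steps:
r(b) = 3 - 1/(4*(9 + b))
S(O) = -19*O
T = 7903/3 (T = -⅓*(-7903) = 7903/3 ≈ 2634.3)
1/(T + S(r(4))) = 1/(7903/3 - 19*(107 + 12*4)/(4*(9 + 4))) = 1/(7903/3 - 19*(107 + 48)/(4*13)) = 1/(7903/3 - 19*155/(4*13)) = 1/(7903/3 - 19*155/52) = 1/(7903/3 - 2945/52) = 1/(402121/156) = 156/402121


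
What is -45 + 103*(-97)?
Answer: -10036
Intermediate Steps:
-45 + 103*(-97) = -45 - 9991 = -10036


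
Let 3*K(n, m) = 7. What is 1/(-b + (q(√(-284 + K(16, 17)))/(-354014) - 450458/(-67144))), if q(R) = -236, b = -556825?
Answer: 5942479004/3308960742473399 ≈ 1.7959e-6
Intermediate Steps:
K(n, m) = 7/3 (K(n, m) = (⅓)*7 = 7/3)
1/(-b + (q(√(-284 + K(16, 17)))/(-354014) - 450458/(-67144))) = 1/(-1*(-556825) + (-236/(-354014) - 450458/(-67144))) = 1/(556825 + (-236*(-1/354014) - 450458*(-1/67144))) = 1/(556825 + (118/177007 + 225229/33572)) = 1/(556825 + 39871071099/5942479004) = 1/(3308960742473399/5942479004) = 5942479004/3308960742473399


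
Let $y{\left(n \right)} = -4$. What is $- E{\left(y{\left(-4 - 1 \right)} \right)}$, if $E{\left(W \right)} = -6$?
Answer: $6$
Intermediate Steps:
$- E{\left(y{\left(-4 - 1 \right)} \right)} = \left(-1\right) \left(-6\right) = 6$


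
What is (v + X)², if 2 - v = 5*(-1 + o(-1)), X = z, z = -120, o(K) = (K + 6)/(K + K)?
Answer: 40401/4 ≈ 10100.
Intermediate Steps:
o(K) = (6 + K)/(2*K) (o(K) = (6 + K)/((2*K)) = (6 + K)*(1/(2*K)) = (6 + K)/(2*K))
X = -120
v = 39/2 (v = 2 - 5*(-1 + (½)*(6 - 1)/(-1)) = 2 - 5*(-1 + (½)*(-1)*5) = 2 - 5*(-1 - 5/2) = 2 - 5*(-7)/2 = 2 - 1*(-35/2) = 2 + 35/2 = 39/2 ≈ 19.500)
(v + X)² = (39/2 - 120)² = (-201/2)² = 40401/4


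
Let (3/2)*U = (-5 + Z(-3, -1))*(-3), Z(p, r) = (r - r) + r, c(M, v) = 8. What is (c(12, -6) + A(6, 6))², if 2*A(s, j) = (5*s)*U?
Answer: 35344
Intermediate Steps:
Z(p, r) = r (Z(p, r) = 0 + r = r)
U = 12 (U = 2*((-5 - 1)*(-3))/3 = 2*(-6*(-3))/3 = (⅔)*18 = 12)
A(s, j) = 30*s (A(s, j) = ((5*s)*12)/2 = (60*s)/2 = 30*s)
(c(12, -6) + A(6, 6))² = (8 + 30*6)² = (8 + 180)² = 188² = 35344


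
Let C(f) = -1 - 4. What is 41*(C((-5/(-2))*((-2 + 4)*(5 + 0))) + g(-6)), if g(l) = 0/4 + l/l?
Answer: -164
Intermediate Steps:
C(f) = -5
g(l) = 1 (g(l) = 0*(¼) + 1 = 0 + 1 = 1)
41*(C((-5/(-2))*((-2 + 4)*(5 + 0))) + g(-6)) = 41*(-5 + 1) = 41*(-4) = -164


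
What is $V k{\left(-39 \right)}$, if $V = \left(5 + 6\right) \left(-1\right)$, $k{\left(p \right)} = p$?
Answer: $429$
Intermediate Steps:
$V = -11$ ($V = 11 \left(-1\right) = -11$)
$V k{\left(-39 \right)} = \left(-11\right) \left(-39\right) = 429$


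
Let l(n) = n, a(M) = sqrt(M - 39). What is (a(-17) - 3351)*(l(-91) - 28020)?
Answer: 94199961 - 56222*I*sqrt(14) ≈ 9.42e+7 - 2.1036e+5*I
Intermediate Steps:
a(M) = sqrt(-39 + M)
(a(-17) - 3351)*(l(-91) - 28020) = (sqrt(-39 - 17) - 3351)*(-91 - 28020) = (sqrt(-56) - 3351)*(-28111) = (2*I*sqrt(14) - 3351)*(-28111) = (-3351 + 2*I*sqrt(14))*(-28111) = 94199961 - 56222*I*sqrt(14)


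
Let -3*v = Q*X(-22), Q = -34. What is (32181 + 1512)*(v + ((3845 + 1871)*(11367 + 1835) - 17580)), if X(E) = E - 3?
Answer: 2541960590686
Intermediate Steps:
X(E) = -3 + E
v = -850/3 (v = -(-34)*(-3 - 22)/3 = -(-34)*(-25)/3 = -1/3*850 = -850/3 ≈ -283.33)
(32181 + 1512)*(v + ((3845 + 1871)*(11367 + 1835) - 17580)) = (32181 + 1512)*(-850/3 + ((3845 + 1871)*(11367 + 1835) - 17580)) = 33693*(-850/3 + (5716*13202 - 17580)) = 33693*(-850/3 + (75462632 - 17580)) = 33693*(-850/3 + 75445052) = 33693*(226334306/3) = 2541960590686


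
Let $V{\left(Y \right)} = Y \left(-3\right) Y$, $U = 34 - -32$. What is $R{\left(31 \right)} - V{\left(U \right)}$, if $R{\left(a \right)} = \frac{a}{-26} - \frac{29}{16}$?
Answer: $\frac{2717519}{208} \approx 13065.0$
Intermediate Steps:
$U = 66$ ($U = 34 + 32 = 66$)
$V{\left(Y \right)} = - 3 Y^{2}$ ($V{\left(Y \right)} = - 3 Y Y = - 3 Y^{2}$)
$R{\left(a \right)} = - \frac{29}{16} - \frac{a}{26}$ ($R{\left(a \right)} = a \left(- \frac{1}{26}\right) - \frac{29}{16} = - \frac{a}{26} - \frac{29}{16} = - \frac{29}{16} - \frac{a}{26}$)
$R{\left(31 \right)} - V{\left(U \right)} = \left(- \frac{29}{16} - \frac{31}{26}\right) - - 3 \cdot 66^{2} = \left(- \frac{29}{16} - \frac{31}{26}\right) - \left(-3\right) 4356 = - \frac{625}{208} - -13068 = - \frac{625}{208} + 13068 = \frac{2717519}{208}$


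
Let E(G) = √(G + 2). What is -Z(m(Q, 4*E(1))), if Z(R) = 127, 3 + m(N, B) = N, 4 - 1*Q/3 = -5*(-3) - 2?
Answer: -127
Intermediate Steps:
E(G) = √(2 + G)
Q = -27 (Q = 12 - 3*(-5*(-3) - 2) = 12 - 3*(15 - 2) = 12 - 3*13 = 12 - 39 = -27)
m(N, B) = -3 + N
-Z(m(Q, 4*E(1))) = -1*127 = -127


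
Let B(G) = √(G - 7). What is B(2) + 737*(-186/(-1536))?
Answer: 22847/256 + I*√5 ≈ 89.246 + 2.2361*I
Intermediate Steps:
B(G) = √(-7 + G)
B(2) + 737*(-186/(-1536)) = √(-7 + 2) + 737*(-186/(-1536)) = √(-5) + 737*(-186*(-1/1536)) = I*√5 + 737*(31/256) = I*√5 + 22847/256 = 22847/256 + I*√5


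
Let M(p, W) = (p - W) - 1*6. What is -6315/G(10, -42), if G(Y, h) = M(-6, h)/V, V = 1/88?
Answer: -421/176 ≈ -2.3920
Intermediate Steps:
V = 1/88 ≈ 0.011364
M(p, W) = -6 + p - W (M(p, W) = (p - W) - 6 = -6 + p - W)
G(Y, h) = -1056 - 88*h (G(Y, h) = (-6 - 6 - h)/(1/88) = (-12 - h)*88 = -1056 - 88*h)
-6315/G(10, -42) = -6315/(-1056 - 88*(-42)) = -6315/(-1056 + 3696) = -6315/2640 = -6315*1/2640 = -421/176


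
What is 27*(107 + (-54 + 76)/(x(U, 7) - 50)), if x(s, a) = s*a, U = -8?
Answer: 152820/53 ≈ 2883.4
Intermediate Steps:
x(s, a) = a*s
27*(107 + (-54 + 76)/(x(U, 7) - 50)) = 27*(107 + (-54 + 76)/(7*(-8) - 50)) = 27*(107 + 22/(-56 - 50)) = 27*(107 + 22/(-106)) = 27*(107 + 22*(-1/106)) = 27*(107 - 11/53) = 27*(5660/53) = 152820/53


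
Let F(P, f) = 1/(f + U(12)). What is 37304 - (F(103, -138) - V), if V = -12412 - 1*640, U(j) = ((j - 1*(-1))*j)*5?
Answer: 15569783/642 ≈ 24252.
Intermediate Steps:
U(j) = 5*j*(1 + j) (U(j) = ((j + 1)*j)*5 = ((1 + j)*j)*5 = (j*(1 + j))*5 = 5*j*(1 + j))
F(P, f) = 1/(780 + f) (F(P, f) = 1/(f + 5*12*(1 + 12)) = 1/(f + 5*12*13) = 1/(f + 780) = 1/(780 + f))
V = -13052 (V = -12412 - 640 = -13052)
37304 - (F(103, -138) - V) = 37304 - (1/(780 - 138) - 1*(-13052)) = 37304 - (1/642 + 13052) = 37304 - 1*8379385/642 = 37304 - 8379385/642 = 15569783/642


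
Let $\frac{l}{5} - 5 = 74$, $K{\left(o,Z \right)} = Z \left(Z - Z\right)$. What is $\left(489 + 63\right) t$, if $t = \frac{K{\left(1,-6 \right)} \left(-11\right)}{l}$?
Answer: $0$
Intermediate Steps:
$K{\left(o,Z \right)} = 0$ ($K{\left(o,Z \right)} = Z 0 = 0$)
$l = 395$ ($l = 25 + 5 \cdot 74 = 25 + 370 = 395$)
$t = 0$ ($t = \frac{0 \left(-11\right)}{395} = 0 \cdot \frac{1}{395} = 0$)
$\left(489 + 63\right) t = \left(489 + 63\right) 0 = 552 \cdot 0 = 0$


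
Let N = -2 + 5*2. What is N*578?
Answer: 4624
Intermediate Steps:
N = 8 (N = -2 + 10 = 8)
N*578 = 8*578 = 4624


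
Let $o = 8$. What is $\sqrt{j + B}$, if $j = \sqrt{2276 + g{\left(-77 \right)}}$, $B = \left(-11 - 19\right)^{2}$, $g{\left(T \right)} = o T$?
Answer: $\sqrt{900 + 2 \sqrt{415}} \approx 30.672$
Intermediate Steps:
$g{\left(T \right)} = 8 T$
$B = 900$ ($B = \left(-30\right)^{2} = 900$)
$j = 2 \sqrt{415}$ ($j = \sqrt{2276 + 8 \left(-77\right)} = \sqrt{2276 - 616} = \sqrt{1660} = 2 \sqrt{415} \approx 40.743$)
$\sqrt{j + B} = \sqrt{2 \sqrt{415} + 900} = \sqrt{900 + 2 \sqrt{415}}$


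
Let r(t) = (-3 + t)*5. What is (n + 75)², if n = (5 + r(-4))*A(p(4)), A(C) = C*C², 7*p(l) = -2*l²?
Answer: 1017606825225/117649 ≈ 8.6495e+6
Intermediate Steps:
p(l) = -2*l²/7 (p(l) = (-2*l²)/7 = -2*l²/7)
A(C) = C³
r(t) = -15 + 5*t
n = 983040/343 (n = (5 + (-15 + 5*(-4)))*(-2/7*4²)³ = (5 + (-15 - 20))*(-2/7*16)³ = (5 - 35)*(-32/7)³ = -30*(-32768/343) = 983040/343 ≈ 2866.0)
(n + 75)² = (983040/343 + 75)² = (1008765/343)² = 1017606825225/117649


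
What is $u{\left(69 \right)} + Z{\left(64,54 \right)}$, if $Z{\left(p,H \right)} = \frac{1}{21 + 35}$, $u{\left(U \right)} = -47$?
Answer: $- \frac{2631}{56} \approx -46.982$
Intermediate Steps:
$Z{\left(p,H \right)} = \frac{1}{56}$
$u{\left(69 \right)} + Z{\left(64,54 \right)} = -47 + \frac{1}{56} = - \frac{2631}{56}$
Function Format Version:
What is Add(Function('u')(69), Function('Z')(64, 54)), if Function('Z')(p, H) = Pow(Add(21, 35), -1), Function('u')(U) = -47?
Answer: Rational(-2631, 56) ≈ -46.982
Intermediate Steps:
Function('Z')(p, H) = Rational(1, 56) (Function('Z')(p, H) = Pow(56, -1) = Rational(1, 56))
Add(Function('u')(69), Function('Z')(64, 54)) = Add(-47, Rational(1, 56)) = Rational(-2631, 56)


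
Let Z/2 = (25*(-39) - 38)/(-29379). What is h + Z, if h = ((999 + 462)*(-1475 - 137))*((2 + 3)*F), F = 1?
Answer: -345957113114/29379 ≈ -1.1776e+7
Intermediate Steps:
Z = 2026/29379 (Z = 2*((25*(-39) - 38)/(-29379)) = 2*((-975 - 38)*(-1/29379)) = 2*(-1013*(-1/29379)) = 2*(1013/29379) = 2026/29379 ≈ 0.068961)
h = -11775660 (h = ((999 + 462)*(-1475 - 137))*((2 + 3)*1) = (1461*(-1612))*(5*1) = -2355132*5 = -11775660)
h + Z = -11775660 + 2026/29379 = -345957113114/29379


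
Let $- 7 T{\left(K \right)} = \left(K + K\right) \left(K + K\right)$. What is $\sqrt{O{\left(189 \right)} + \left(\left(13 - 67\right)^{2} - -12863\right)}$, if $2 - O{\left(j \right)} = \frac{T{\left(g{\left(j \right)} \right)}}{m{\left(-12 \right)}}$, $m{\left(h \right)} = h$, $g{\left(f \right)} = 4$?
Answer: $\frac{\sqrt{6959085}}{21} \approx 125.62$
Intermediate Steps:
$T{\left(K \right)} = - \frac{4 K^{2}}{7}$ ($T{\left(K \right)} = - \frac{\left(K + K\right) \left(K + K\right)}{7} = - \frac{2 K 2 K}{7} = - \frac{4 K^{2}}{7}$)
$O{\left(j \right)} = \frac{26}{21}$ ($O{\left(j \right)} = 2 - \frac{\left(- \frac{4}{7}\right) 4^{2}}{-12} = 2 - \left(- \frac{4}{7}\right) 16 \left(- \frac{1}{12}\right) = 2 - \left(- \frac{64}{7}\right) \left(- \frac{1}{12}\right) = 2 - \frac{16}{21} = \frac{26}{21}$)
$\sqrt{O{\left(189 \right)} + \left(\left(13 - 67\right)^{2} - -12863\right)} = \sqrt{\frac{26}{21} + \left(\left(13 - 67\right)^{2} - -12863\right)} = \sqrt{\frac{26}{21} + \left(\left(-54\right)^{2} + 12863\right)} = \sqrt{\frac{26}{21} + \left(2916 + 12863\right)} = \sqrt{\frac{26}{21} + 15779} = \sqrt{\frac{331385}{21}} = \frac{\sqrt{6959085}}{21}$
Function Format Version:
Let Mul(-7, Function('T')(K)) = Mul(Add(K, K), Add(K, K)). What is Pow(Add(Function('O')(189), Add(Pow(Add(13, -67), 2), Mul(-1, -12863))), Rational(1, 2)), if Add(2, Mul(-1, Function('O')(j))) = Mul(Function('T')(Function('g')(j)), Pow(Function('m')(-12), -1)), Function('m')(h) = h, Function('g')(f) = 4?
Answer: Mul(Rational(1, 21), Pow(6959085, Rational(1, 2))) ≈ 125.62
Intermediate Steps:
Function('T')(K) = Mul(Rational(-4, 7), Pow(K, 2)) (Function('T')(K) = Mul(Rational(-1, 7), Mul(Add(K, K), Add(K, K))) = Mul(Rational(-1, 7), Mul(Mul(2, K), Mul(2, K))) = Mul(Rational(-1, 7), Mul(4, Pow(K, 2))) = Mul(Rational(-4, 7), Pow(K, 2)))
Function('O')(j) = Rational(26, 21) (Function('O')(j) = Add(2, Mul(-1, Mul(Mul(Rational(-4, 7), Pow(4, 2)), Pow(-12, -1)))) = Add(2, Mul(-1, Mul(Mul(Rational(-4, 7), 16), Rational(-1, 12)))) = Add(2, Mul(-1, Mul(Rational(-64, 7), Rational(-1, 12)))) = Add(2, Mul(-1, Rational(16, 21))) = Add(2, Rational(-16, 21)) = Rational(26, 21))
Pow(Add(Function('O')(189), Add(Pow(Add(13, -67), 2), Mul(-1, -12863))), Rational(1, 2)) = Pow(Add(Rational(26, 21), Add(Pow(Add(13, -67), 2), Mul(-1, -12863))), Rational(1, 2)) = Pow(Add(Rational(26, 21), Add(Pow(-54, 2), 12863)), Rational(1, 2)) = Pow(Add(Rational(26, 21), Add(2916, 12863)), Rational(1, 2)) = Pow(Add(Rational(26, 21), 15779), Rational(1, 2)) = Pow(Rational(331385, 21), Rational(1, 2)) = Mul(Rational(1, 21), Pow(6959085, Rational(1, 2)))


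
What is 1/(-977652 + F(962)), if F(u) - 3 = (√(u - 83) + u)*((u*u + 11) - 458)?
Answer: 888869465/789336836312828314 - 924997*√879/789336836312828314 ≈ 1.0914e-9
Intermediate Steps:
F(u) = 3 + (-447 + u²)*(u + √(-83 + u)) (F(u) = 3 + (√(u - 83) + u)*((u*u + 11) - 458) = 3 + (√(-83 + u) + u)*((u² + 11) - 458) = 3 + (u + √(-83 + u))*((11 + u²) - 458) = 3 + (u + √(-83 + u))*(-447 + u²) = 3 + (-447 + u²)*(u + √(-83 + u)))
1/(-977652 + F(962)) = 1/(-977652 + (3 + 962³ - 447*962 - 447*√(-83 + 962) + 962²*√(-83 + 962))) = 1/(-977652 + (3 + 890277128 - 430014 - 447*√879 + 925444*√879)) = 1/(-977652 + (889847117 + 924997*√879)) = 1/(888869465 + 924997*√879)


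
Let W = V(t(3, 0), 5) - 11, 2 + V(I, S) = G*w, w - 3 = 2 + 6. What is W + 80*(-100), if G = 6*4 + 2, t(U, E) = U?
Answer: -7727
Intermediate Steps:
w = 11 (w = 3 + (2 + 6) = 3 + 8 = 11)
G = 26 (G = 24 + 2 = 26)
V(I, S) = 284 (V(I, S) = -2 + 26*11 = -2 + 286 = 284)
W = 273 (W = 284 - 11 = 273)
W + 80*(-100) = 273 + 80*(-100) = 273 - 8000 = -7727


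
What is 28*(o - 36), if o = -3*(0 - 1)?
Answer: -924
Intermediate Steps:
o = 3 (o = -3*(-1) = 3)
28*(o - 36) = 28*(3 - 36) = 28*(-33) = -924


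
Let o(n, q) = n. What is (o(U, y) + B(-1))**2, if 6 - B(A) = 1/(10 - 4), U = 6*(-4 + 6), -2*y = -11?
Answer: 11449/36 ≈ 318.03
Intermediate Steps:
y = 11/2 (y = -1/2*(-11) = 11/2 ≈ 5.5000)
U = 12 (U = 6*2 = 12)
B(A) = 35/6 (B(A) = 6 - 1/(10 - 4) = 6 - 1/6 = 35/6)
(o(U, y) + B(-1))**2 = (12 + 35/6)**2 = (107/6)**2 = 11449/36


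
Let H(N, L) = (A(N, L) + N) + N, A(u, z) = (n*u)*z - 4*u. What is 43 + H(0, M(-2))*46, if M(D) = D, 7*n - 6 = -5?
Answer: 43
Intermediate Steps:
n = ⅐ (n = 6/7 + (⅐)*(-5) = 6/7 - 5/7 = ⅐ ≈ 0.14286)
A(u, z) = -4*u + u*z/7 (A(u, z) = (u/7)*z - 4*u = u*z/7 - 4*u = -4*u + u*z/7)
H(N, L) = 2*N + N*(-28 + L)/7 (H(N, L) = (N*(-28 + L)/7 + N) + N = (N + N*(-28 + L)/7) + N = 2*N + N*(-28 + L)/7)
43 + H(0, M(-2))*46 = 43 + ((⅐)*0*(-14 - 2))*46 = 43 + ((⅐)*0*(-16))*46 = 43 + 0*46 = 43 + 0 = 43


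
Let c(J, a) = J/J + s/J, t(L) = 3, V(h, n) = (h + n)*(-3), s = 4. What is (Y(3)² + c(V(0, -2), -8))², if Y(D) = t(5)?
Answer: 1024/9 ≈ 113.78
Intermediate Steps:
V(h, n) = -3*h - 3*n
c(J, a) = 1 + 4/J (c(J, a) = J/J + 4/J = 1 + 4/J)
Y(D) = 3
(Y(3)² + c(V(0, -2), -8))² = (3² + (4 + (-3*0 - 3*(-2)))/(-3*0 - 3*(-2)))² = (9 + (4 + (0 + 6))/(0 + 6))² = (9 + (4 + 6)/6)² = (9 + (⅙)*10)² = (9 + 5/3)² = (32/3)² = 1024/9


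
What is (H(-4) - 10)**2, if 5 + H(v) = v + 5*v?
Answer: 1521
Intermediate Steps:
H(v) = -5 + 6*v (H(v) = -5 + (v + 5*v) = -5 + 6*v)
(H(-4) - 10)**2 = ((-5 + 6*(-4)) - 10)**2 = ((-5 - 24) - 10)**2 = (-29 - 10)**2 = (-39)**2 = 1521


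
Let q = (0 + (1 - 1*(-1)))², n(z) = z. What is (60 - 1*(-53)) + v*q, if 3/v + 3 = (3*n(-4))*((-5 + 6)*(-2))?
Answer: 795/7 ≈ 113.57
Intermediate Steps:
v = ⅐ (v = 3/(-3 + (3*(-4))*((-5 + 6)*(-2))) = 3/(-3 - 12*(-2)) = 3/(-3 + 24) = 3/21 = 3*(1/21) = ⅐ ≈ 0.14286)
q = 4 (q = (0 + (1 + 1))² = (0 + 2)² = 2² = 4)
(60 - 1*(-53)) + v*q = (60 - 1*(-53)) + (⅐)*4 = (60 + 53) + 4/7 = 113 + 4/7 = 795/7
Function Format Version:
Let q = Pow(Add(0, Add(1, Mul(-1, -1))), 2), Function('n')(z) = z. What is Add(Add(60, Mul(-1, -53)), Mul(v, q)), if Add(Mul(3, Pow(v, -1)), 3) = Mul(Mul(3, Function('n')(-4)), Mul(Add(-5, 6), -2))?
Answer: Rational(795, 7) ≈ 113.57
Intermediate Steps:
v = Rational(1, 7) (v = Mul(3, Pow(Add(-3, Mul(Mul(3, -4), Mul(Add(-5, 6), -2))), -1)) = Mul(3, Pow(Add(-3, Mul(-12, Mul(1, -2))), -1)) = Mul(3, Pow(Add(-3, Mul(-12, -2)), -1)) = Mul(3, Pow(Add(-3, 24), -1)) = Mul(3, Pow(21, -1)) = Mul(3, Rational(1, 21)) = Rational(1, 7) ≈ 0.14286)
q = 4 (q = Pow(Add(0, Add(1, 1)), 2) = Pow(Add(0, 2), 2) = Pow(2, 2) = 4)
Add(Add(60, Mul(-1, -53)), Mul(v, q)) = Add(Add(60, Mul(-1, -53)), Mul(Rational(1, 7), 4)) = Add(Add(60, 53), Rational(4, 7)) = Add(113, Rational(4, 7)) = Rational(795, 7)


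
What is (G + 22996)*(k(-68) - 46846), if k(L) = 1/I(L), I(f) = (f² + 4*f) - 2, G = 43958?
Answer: -2273982124741/725 ≈ -3.1365e+9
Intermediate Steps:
I(f) = -2 + f² + 4*f
k(L) = 1/(-2 + L² + 4*L)
(G + 22996)*(k(-68) - 46846) = (43958 + 22996)*(1/(-2 + (-68)² + 4*(-68)) - 46846) = 66954*(1/(-2 + 4624 - 272) - 46846) = 66954*(1/4350 - 46846) = 66954*(-203780099/4350) = -2273982124741/725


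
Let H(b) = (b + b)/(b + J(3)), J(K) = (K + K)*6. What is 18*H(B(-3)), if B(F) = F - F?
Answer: 0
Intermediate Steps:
J(K) = 12*K (J(K) = (2*K)*6 = 12*K)
B(F) = 0
H(b) = 2*b/(36 + b) (H(b) = (b + b)/(b + 12*3) = (2*b)/(b + 36) = (2*b)/(36 + b) = 2*b/(36 + b))
18*H(B(-3)) = 18*(2*0/(36 + 0)) = 18*(2*0/36) = 18*(2*0*(1/36)) = 18*0 = 0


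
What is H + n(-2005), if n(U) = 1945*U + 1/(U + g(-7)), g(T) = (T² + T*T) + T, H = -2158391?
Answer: -11595234025/1914 ≈ -6.0581e+6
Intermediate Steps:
g(T) = T + 2*T² (g(T) = (T² + T²) + T = 2*T² + T = T + 2*T²)
n(U) = 1/(91 + U) + 1945*U (n(U) = 1945*U + 1/(U - 7*(1 + 2*(-7))) = 1945*U + 1/(U - 7*(1 - 14)) = 1945*U + 1/(U - 7*(-13)) = 1945*U + 1/(U + 91) = 1945*U + 1/(91 + U) = 1/(91 + U) + 1945*U)
H + n(-2005) = -2158391 + (1 + 1945*(-2005)² + 176995*(-2005))/(91 - 2005) = -2158391 + (1 + 1945*4020025 - 354874975)/(-1914) = -2158391 - (1 + 7818948625 - 354874975)/1914 = -2158391 - 1/1914*7464073651 = -2158391 - 7464073651/1914 = -11595234025/1914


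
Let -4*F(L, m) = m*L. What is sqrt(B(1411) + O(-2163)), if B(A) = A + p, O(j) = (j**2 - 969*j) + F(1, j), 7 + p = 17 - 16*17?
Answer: 3*sqrt(3011647)/2 ≈ 2603.1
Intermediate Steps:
p = -262 (p = -7 + (17 - 16*17) = -7 + (17 - 272) = -7 - 255 = -262)
F(L, m) = -L*m/4 (F(L, m) = -m*L/4 = -L*m/4)
O(j) = j**2 - 3877*j/4 (O(j) = (j**2 - 969*j) - 1/4*1*j = (j**2 - 969*j) - j/4 = j**2 - 3877*j/4)
B(A) = -262 + A (B(A) = A - 262 = -262 + A)
sqrt(B(1411) + O(-2163)) = sqrt((-262 + 1411) + (1/4)*(-2163)*(-3877 + 4*(-2163))) = sqrt(1149 + (1/4)*(-2163)*(-3877 - 8652)) = sqrt(1149 + (1/4)*(-2163)*(-12529)) = sqrt(1149 + 27100227/4) = sqrt(27104823/4) = 3*sqrt(3011647)/2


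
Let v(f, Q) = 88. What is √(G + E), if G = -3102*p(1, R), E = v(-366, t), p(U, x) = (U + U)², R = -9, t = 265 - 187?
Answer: 4*I*√770 ≈ 111.0*I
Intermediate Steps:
t = 78
p(U, x) = 4*U² (p(U, x) = (2*U)² = 4*U²)
E = 88
G = -12408 (G = -12408*1² = -12408 ≈ -12408.)
√(G + E) = √(-12408 + 88) = √(-12320) = 4*I*√770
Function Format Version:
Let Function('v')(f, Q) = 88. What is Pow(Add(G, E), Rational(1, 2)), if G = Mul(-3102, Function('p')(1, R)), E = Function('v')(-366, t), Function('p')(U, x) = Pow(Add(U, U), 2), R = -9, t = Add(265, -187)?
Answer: Mul(4, I, Pow(770, Rational(1, 2))) ≈ Mul(111.00, I)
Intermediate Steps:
t = 78
Function('p')(U, x) = Mul(4, Pow(U, 2)) (Function('p')(U, x) = Pow(Mul(2, U), 2) = Mul(4, Pow(U, 2)))
E = 88
G = -12408 (G = Mul(-3102, Mul(4, Pow(1, 2))) = Mul(-3102, Mul(4, 1)) = Mul(-3102, 4) = -12408)
Pow(Add(G, E), Rational(1, 2)) = Pow(Add(-12408, 88), Rational(1, 2)) = Pow(-12320, Rational(1, 2)) = Mul(4, I, Pow(770, Rational(1, 2)))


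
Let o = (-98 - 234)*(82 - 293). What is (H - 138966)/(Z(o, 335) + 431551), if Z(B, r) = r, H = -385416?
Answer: -87397/71981 ≈ -1.2142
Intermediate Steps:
o = 70052 (o = -332*(-211) = 70052)
(H - 138966)/(Z(o, 335) + 431551) = (-385416 - 138966)/(335 + 431551) = -524382/431886 = -524382*1/431886 = -87397/71981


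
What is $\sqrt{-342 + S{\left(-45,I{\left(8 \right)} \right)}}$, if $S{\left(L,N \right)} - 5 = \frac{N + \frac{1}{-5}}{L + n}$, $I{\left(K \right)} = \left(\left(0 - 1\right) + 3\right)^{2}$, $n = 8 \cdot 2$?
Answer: $\frac{22 i \sqrt{14645}}{145} \approx 18.361 i$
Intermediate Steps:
$n = 16$
$I{\left(K \right)} = 4$ ($I{\left(K \right)} = \left(\left(0 - 1\right) + 3\right)^{2} = \left(-1 + 3\right)^{2} = 2^{2} = 4$)
$S{\left(L,N \right)} = 5 + \frac{- \frac{1}{5} + N}{16 + L}$ ($S{\left(L,N \right)} = 5 + \frac{N + \frac{1}{-5}}{L + 16} = 5 + \frac{N - \frac{1}{5}}{16 + L} = 5 + \frac{- \frac{1}{5} + N}{16 + L}$)
$\sqrt{-342 + S{\left(-45,I{\left(8 \right)} \right)}} = \sqrt{-342 + \frac{\frac{399}{5} + 4 + 5 \left(-45\right)}{16 - 45}} = \sqrt{-342 + \frac{\frac{399}{5} + 4 - 225}{-29}} = \sqrt{-342 - - \frac{706}{145}} = \sqrt{-342 + \frac{706}{145}} = \sqrt{- \frac{48884}{145}} = \frac{22 i \sqrt{14645}}{145}$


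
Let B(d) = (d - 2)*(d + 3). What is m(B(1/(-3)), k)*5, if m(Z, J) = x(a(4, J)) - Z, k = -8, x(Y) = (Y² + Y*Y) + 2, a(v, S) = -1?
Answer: 460/9 ≈ 51.111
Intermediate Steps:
x(Y) = 2 + 2*Y² (x(Y) = (Y² + Y²) + 2 = 2*Y² + 2 = 2 + 2*Y²)
B(d) = (-2 + d)*(3 + d)
m(Z, J) = 4 - Z (m(Z, J) = (2 + 2*(-1)²) - Z = (2 + 2*1) - Z = (2 + 2) - Z = 4 - Z)
m(B(1/(-3)), k)*5 = (4 - (-6 + 1/(-3) + (1/(-3))²))*5 = (4 - (-6 - ⅓ + (-⅓)²))*5 = (4 - (-6 - ⅓ + ⅑))*5 = (4 - 1*(-56/9))*5 = (4 + 56/9)*5 = (92/9)*5 = 460/9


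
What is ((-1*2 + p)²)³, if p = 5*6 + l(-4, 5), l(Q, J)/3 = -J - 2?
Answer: 117649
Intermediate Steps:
l(Q, J) = -6 - 3*J (l(Q, J) = 3*(-J - 2) = 3*(-2 - J) = -6 - 3*J)
p = 9 (p = 5*6 + (-6 - 3*5) = 30 + (-6 - 15) = 30 - 21 = 9)
((-1*2 + p)²)³ = ((-1*2 + 9)²)³ = ((-2 + 9)²)³ = (7²)³ = 49³ = 117649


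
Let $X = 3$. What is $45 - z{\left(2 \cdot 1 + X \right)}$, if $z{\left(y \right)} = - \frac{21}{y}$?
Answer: $\frac{246}{5} \approx 49.2$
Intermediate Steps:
$45 - z{\left(2 \cdot 1 + X \right)} = 45 - - \frac{21}{2 \cdot 1 + 3} = 45 - - \frac{21}{2 + 3} = 45 - - \frac{21}{5} = 45 + \frac{21}{5} = \frac{246}{5}$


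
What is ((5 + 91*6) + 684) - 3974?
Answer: -2739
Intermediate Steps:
((5 + 91*6) + 684) - 3974 = ((5 + 546) + 684) - 3974 = (551 + 684) - 3974 = 1235 - 3974 = -2739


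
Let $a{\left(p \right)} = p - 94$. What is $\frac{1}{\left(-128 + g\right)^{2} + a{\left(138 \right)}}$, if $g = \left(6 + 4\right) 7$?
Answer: $\frac{1}{3408} \approx 0.00029343$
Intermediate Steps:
$a{\left(p \right)} = -94 + p$
$g = 70$ ($g = 10 \cdot 7 = 70$)
$\frac{1}{\left(-128 + g\right)^{2} + a{\left(138 \right)}} = \frac{1}{\left(-128 + 70\right)^{2} + \left(-94 + 138\right)} = \frac{1}{\left(-58\right)^{2} + 44} = \frac{1}{3364 + 44} = \frac{1}{3408}$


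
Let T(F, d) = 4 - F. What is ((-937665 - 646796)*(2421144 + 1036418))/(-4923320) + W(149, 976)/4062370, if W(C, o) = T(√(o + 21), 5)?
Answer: 1112758732348704381/1000017373420 - √997/4062370 ≈ 1.1127e+6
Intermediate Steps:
W(C, o) = 4 - √(21 + o) (W(C, o) = 4 - √(o + 21) = 4 - √(21 + o))
((-937665 - 646796)*(2421144 + 1036418))/(-4923320) + W(149, 976)/4062370 = ((-937665 - 646796)*(2421144 + 1036418))/(-4923320) + (4 - √(21 + 976))/4062370 = -1584461*3457562*(-1/4923320) + (4 - √997)*(1/4062370) = -5478372144082*(-1/4923320) + (2/2031185 - √997/4062370) = 2739186072041/2461660 + (2/2031185 - √997/4062370) = 1112758732348704381/1000017373420 - √997/4062370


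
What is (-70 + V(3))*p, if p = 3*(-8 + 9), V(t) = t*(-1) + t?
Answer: -210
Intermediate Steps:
V(t) = 0 (V(t) = -t + t = 0)
p = 3 (p = 3*1 = 3)
(-70 + V(3))*p = (-70 + 0)*3 = -70*3 = -210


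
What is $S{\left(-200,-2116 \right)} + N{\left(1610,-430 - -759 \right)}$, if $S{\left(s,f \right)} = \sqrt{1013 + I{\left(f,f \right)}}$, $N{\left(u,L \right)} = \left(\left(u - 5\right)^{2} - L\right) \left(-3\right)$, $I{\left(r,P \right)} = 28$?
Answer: $-7727088 + \sqrt{1041} \approx -7.7271 \cdot 10^{6}$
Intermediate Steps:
$N{\left(u,L \right)} = - 3 \left(-5 + u\right)^{2} + 3 L$ ($N{\left(u,L \right)} = \left(\left(-5 + u\right)^{2} - L\right) \left(-3\right) = - 3 \left(-5 + u\right)^{2} + 3 L$)
$S{\left(s,f \right)} = \sqrt{1041}$ ($S{\left(s,f \right)} = \sqrt{1013 + 28} = \sqrt{1041}$)
$S{\left(-200,-2116 \right)} + N{\left(1610,-430 - -759 \right)} = \sqrt{1041} + \left(- 3 \left(-5 + 1610\right)^{2} + 3 \left(-430 - -759\right)\right) = \sqrt{1041} + \left(- 3 \cdot 1605^{2} + 3 \left(-430 + 759\right)\right) = \sqrt{1041} + \left(\left(-3\right) 2576025 + 3 \cdot 329\right) = \sqrt{1041} + \left(-7728075 + 987\right) = \sqrt{1041} - 7727088 = -7727088 + \sqrt{1041}$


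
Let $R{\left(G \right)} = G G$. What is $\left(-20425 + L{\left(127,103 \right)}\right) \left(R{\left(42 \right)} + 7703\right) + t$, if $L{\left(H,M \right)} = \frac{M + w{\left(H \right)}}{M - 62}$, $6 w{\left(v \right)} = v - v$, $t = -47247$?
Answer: $- \frac{7928864501}{41} \approx -1.9339 \cdot 10^{8}$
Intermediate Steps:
$w{\left(v \right)} = 0$ ($w{\left(v \right)} = \frac{v - v}{6} = \frac{1}{6} \cdot 0 = 0$)
$R{\left(G \right)} = G^{2}$
$L{\left(H,M \right)} = \frac{M}{-62 + M}$ ($L{\left(H,M \right)} = \frac{M + 0}{M - 62} = \frac{M}{-62 + M}$)
$\left(-20425 + L{\left(127,103 \right)}\right) \left(R{\left(42 \right)} + 7703\right) + t = \left(-20425 + \frac{103}{-62 + 103}\right) \left(42^{2} + 7703\right) - 47247 = \left(-20425 + \frac{103}{41}\right) \left(1764 + 7703\right) - 47247 = \left(-20425 + 103 \cdot \frac{1}{41}\right) 9467 - 47247 = \left(-20425 + \frac{103}{41}\right) 9467 - 47247 = \left(- \frac{837322}{41}\right) 9467 - 47247 = - \frac{7926927374}{41} - 47247 = - \frac{7928864501}{41}$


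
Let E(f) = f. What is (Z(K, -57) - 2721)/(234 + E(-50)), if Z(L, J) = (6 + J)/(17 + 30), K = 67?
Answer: -63969/4324 ≈ -14.794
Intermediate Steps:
Z(L, J) = 6/47 + J/47 (Z(L, J) = (6 + J)/47 = (6 + J)*(1/47) = 6/47 + J/47)
(Z(K, -57) - 2721)/(234 + E(-50)) = ((6/47 + (1/47)*(-57)) - 2721)/(234 - 50) = ((6/47 - 57/47) - 2721)/184 = (-51/47 - 2721)*(1/184) = -127938/47*1/184 = -63969/4324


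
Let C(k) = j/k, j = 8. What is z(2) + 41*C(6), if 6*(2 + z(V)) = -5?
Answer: 311/6 ≈ 51.833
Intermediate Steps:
z(V) = -17/6 (z(V) = -2 + (⅙)*(-5) = -2 - ⅚ = -17/6)
C(k) = 8/k
z(2) + 41*C(6) = -17/6 + 41*(8/6) = -17/6 + 41*(8*(⅙)) = -17/6 + 41*(4/3) = -17/6 + 164/3 = 311/6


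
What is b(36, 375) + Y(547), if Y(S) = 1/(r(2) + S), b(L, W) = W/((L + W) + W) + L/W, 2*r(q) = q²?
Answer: 10336931/17979750 ≈ 0.57492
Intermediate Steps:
r(q) = q²/2
b(L, W) = L/W + W/(L + 2*W) (b(L, W) = W/(L + 2*W) + L/W = L/W + W/(L + 2*W))
Y(S) = 1/(2 + S) (Y(S) = 1/((½)*2² + S) = 1/((½)*4 + S) = 1/(2 + S))
b(36, 375) + Y(547) = (36² + 375² + 2*36*375)/(375*(36 + 2*375)) + 1/(2 + 547) = (1296 + 140625 + 27000)/(375*(36 + 750)) + 1/549 = (1/375)*168921/786 + 1/549 = (1/375)*(1/786)*168921 + 1/549 = 18769/32750 + 1/549 = 10336931/17979750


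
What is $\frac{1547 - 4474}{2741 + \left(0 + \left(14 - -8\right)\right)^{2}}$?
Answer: $- \frac{2927}{3225} \approx -0.9076$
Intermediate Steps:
$\frac{1547 - 4474}{2741 + \left(0 + \left(14 - -8\right)\right)^{2}} = - \frac{2927}{2741 + \left(0 + \left(14 + 8\right)\right)^{2}} = - \frac{2927}{2741 + \left(0 + 22\right)^{2}} = - \frac{2927}{2741 + 22^{2}} = - \frac{2927}{2741 + 484} = - \frac{2927}{3225}$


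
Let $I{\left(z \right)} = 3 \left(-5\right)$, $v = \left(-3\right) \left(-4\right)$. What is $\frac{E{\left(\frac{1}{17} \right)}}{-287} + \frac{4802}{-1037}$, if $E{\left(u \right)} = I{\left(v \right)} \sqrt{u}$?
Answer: $- \frac{4802}{1037} + \frac{15 \sqrt{17}}{4879} \approx -4.618$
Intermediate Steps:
$v = 12$
$I{\left(z \right)} = -15$
$E{\left(u \right)} = - 15 \sqrt{u}$
$\frac{E{\left(\frac{1}{17} \right)}}{-287} + \frac{4802}{-1037} = \frac{\left(-15\right) \sqrt{\frac{1}{17}}}{-287} + \frac{4802}{-1037} = - \frac{15}{\sqrt{17}} \left(- \frac{1}{287}\right) + 4802 \left(- \frac{1}{1037}\right) = - 15 \frac{\sqrt{17}}{17} \left(- \frac{1}{287}\right) - \frac{4802}{1037} = - \frac{15 \sqrt{17}}{17} \left(- \frac{1}{287}\right) - \frac{4802}{1037} = \frac{15 \sqrt{17}}{4879} - \frac{4802}{1037} = - \frac{4802}{1037} + \frac{15 \sqrt{17}}{4879}$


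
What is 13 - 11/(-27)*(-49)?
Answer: -188/27 ≈ -6.9630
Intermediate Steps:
13 - 11/(-27)*(-49) = 13 - 11*(-1/27)*(-49) = 13 + (11/27)*(-49) = 13 - 539/27 = -188/27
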